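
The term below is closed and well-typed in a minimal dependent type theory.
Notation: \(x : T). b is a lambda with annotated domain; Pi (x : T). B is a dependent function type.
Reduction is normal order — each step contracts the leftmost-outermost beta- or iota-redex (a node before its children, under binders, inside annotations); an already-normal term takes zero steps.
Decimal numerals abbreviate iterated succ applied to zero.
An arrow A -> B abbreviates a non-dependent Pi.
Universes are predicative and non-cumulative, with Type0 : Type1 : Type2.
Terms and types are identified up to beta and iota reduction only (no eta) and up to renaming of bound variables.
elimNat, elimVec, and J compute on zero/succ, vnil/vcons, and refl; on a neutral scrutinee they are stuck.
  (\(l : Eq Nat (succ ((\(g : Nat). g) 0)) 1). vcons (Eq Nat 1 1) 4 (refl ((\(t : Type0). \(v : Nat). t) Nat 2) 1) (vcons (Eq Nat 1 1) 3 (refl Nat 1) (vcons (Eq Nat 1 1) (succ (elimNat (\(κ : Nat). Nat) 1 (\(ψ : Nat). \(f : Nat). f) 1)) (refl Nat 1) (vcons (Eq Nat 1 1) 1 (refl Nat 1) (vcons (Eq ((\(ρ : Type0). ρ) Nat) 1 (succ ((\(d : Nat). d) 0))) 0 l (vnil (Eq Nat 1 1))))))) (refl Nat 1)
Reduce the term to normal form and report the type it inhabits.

normal form:
  vcons (Eq Nat 1 1) 4 (refl Nat 1) (vcons (Eq Nat 1 1) 3 (refl Nat 1) (vcons (Eq Nat 1 1) 2 (refl Nat 1) (vcons (Eq Nat 1 1) 1 (refl Nat 1) (vcons (Eq Nat 1 1) 0 (refl Nat 1) (vnil (Eq Nat 1 1))))))
the term's type:
  Vec (Eq Nat 1 1) 5


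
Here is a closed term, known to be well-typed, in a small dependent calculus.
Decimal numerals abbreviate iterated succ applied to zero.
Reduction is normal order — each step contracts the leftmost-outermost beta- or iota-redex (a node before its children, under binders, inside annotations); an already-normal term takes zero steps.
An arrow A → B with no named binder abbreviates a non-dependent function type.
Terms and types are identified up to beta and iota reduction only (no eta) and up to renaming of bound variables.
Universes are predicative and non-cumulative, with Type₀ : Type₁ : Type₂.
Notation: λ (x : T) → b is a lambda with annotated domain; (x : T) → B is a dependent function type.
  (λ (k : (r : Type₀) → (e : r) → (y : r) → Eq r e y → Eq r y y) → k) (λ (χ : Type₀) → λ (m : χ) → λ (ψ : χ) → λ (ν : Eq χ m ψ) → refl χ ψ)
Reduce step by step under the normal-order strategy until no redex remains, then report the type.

normal-order reduction sequence:
  (λ (k : (r : Type₀) → (e : r) → (y : r) → Eq r e y → Eq r y y) → k) (λ (χ : Type₀) → λ (m : χ) → λ (ψ : χ) → λ (ν : Eq χ m ψ) → refl χ ψ)
  ~> λ (k : Type₀) → λ (r : k) → λ (e : k) → λ (y : Eq k r e) → refl k e
type:
  (k : Type₀) → (r : k) → (e : k) → Eq k r e → Eq k e e


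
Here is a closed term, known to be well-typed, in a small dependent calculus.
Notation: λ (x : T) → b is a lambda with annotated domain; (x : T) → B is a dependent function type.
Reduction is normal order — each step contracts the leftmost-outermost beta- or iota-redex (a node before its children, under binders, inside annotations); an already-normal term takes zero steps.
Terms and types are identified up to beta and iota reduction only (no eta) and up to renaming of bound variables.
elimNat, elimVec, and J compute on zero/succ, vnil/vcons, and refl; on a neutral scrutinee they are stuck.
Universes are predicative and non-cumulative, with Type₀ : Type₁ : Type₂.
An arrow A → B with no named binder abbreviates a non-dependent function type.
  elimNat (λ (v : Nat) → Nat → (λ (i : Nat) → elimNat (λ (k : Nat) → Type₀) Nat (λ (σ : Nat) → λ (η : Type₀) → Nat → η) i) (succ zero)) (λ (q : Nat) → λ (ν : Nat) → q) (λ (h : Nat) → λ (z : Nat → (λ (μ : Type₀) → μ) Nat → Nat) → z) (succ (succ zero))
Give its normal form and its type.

reduced normal form:
  λ (v : Nat) → λ (i : Nat) → v
type:
  Nat → Nat → Nat
observation: 7 normal-order steps separate the term from its normal form.


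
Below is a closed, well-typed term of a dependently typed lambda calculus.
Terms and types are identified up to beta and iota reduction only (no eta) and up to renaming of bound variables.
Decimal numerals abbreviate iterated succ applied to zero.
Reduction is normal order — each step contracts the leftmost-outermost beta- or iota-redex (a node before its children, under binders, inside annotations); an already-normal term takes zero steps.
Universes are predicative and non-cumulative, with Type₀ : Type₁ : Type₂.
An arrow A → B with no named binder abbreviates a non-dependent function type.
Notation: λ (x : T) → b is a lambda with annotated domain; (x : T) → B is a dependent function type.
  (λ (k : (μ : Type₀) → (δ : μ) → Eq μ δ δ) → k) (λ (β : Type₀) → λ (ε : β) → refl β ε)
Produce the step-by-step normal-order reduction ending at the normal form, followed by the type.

normal-order reduction:
  (λ (k : (μ : Type₀) → (δ : μ) → Eq μ δ δ) → k) (λ (β : Type₀) → λ (ε : β) → refl β ε)
  ~> λ (k : Type₀) → λ (μ : k) → refl k μ
type:
  (k : Type₀) → (μ : k) → Eq k μ μ


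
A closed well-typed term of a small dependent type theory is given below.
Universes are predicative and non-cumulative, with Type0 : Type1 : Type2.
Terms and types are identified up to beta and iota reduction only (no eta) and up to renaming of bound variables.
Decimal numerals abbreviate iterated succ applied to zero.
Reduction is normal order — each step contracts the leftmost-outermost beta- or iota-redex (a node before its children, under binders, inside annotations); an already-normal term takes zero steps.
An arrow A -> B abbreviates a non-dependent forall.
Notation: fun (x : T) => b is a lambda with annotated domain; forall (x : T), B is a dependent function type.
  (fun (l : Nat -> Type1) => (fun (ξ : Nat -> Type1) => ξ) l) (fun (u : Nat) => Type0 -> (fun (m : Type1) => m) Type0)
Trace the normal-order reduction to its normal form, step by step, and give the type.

reduction (normal order):
  (fun (l : Nat -> Type1) => (fun (ξ : Nat -> Type1) => ξ) l) (fun (u : Nat) => Type0 -> (fun (m : Type1) => m) Type0)
  ~> (fun (l : Nat -> Type1) => l) (fun (ξ : Nat) => Type0 -> (fun (u : Type1) => u) Type0)
  ~> fun (l : Nat) => Type0 -> (fun (ξ : Type1) => ξ) Type0
  ~> fun (l : Nat) => Type0 -> Type0
inferred type:
  Nat -> Type1


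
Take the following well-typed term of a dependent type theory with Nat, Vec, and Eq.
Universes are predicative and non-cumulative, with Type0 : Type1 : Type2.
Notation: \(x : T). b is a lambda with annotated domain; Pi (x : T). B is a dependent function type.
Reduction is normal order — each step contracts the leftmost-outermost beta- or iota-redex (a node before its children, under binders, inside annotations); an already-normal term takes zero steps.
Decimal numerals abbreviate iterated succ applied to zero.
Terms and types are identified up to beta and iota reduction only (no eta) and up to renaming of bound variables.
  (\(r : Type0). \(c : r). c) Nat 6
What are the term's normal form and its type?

reduced normal form:
  6
the term's type:
  Nat
observation: contracting a beta-redex first, the term normalizes in 2 steps.


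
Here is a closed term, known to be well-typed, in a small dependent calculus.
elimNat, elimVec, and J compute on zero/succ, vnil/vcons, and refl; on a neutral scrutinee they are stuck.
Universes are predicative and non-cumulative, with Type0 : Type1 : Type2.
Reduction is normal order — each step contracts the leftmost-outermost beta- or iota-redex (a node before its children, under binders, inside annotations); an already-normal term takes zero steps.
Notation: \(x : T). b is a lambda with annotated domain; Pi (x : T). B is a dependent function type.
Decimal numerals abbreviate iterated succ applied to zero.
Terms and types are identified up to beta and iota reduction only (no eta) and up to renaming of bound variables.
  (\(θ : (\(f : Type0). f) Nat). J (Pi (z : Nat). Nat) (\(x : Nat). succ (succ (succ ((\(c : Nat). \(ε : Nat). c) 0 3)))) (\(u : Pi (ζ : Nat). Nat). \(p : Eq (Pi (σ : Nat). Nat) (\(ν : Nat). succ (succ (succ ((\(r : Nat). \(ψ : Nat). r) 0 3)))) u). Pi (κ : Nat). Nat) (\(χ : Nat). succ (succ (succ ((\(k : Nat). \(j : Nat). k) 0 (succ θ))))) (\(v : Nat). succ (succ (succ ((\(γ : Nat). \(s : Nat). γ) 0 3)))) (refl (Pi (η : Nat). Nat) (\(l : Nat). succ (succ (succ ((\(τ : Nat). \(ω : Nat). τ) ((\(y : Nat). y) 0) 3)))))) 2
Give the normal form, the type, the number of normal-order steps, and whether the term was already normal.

normal form:
  \(θ : Nat). 3
inferred type:
  Pi (θ : Nat). Nat
steps to reach normal form (normal order): 4
term was already normal: no
first redex: a beta-redex


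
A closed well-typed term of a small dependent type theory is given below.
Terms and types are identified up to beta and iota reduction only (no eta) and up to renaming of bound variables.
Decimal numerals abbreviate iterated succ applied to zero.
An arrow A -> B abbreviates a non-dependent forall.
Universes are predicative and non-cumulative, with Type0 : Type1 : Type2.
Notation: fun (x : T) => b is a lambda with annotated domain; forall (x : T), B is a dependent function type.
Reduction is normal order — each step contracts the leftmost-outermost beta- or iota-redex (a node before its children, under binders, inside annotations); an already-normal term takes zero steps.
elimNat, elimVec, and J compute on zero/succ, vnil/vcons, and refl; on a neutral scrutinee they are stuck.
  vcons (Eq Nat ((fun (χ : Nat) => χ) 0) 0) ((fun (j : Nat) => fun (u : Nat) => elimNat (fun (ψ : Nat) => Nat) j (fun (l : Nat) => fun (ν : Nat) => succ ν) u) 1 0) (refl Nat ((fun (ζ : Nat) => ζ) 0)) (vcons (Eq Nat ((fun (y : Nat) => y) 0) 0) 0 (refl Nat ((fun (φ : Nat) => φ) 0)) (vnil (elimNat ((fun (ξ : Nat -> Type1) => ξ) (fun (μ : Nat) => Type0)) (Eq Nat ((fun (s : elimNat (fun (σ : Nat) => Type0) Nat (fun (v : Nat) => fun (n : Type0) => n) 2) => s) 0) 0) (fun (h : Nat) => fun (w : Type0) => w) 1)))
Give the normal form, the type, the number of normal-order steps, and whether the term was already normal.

resulting normal form:
  vcons (Eq Nat 0 0) 1 (refl Nat 0) (vcons (Eq Nat 0 0) 0 (refl Nat 0) (vnil (Eq Nat 0 0)))
type:
  Vec (Eq Nat 0 0) 2
normal-order step count: 12
already normal: no
first contracted redex: a beta-redex


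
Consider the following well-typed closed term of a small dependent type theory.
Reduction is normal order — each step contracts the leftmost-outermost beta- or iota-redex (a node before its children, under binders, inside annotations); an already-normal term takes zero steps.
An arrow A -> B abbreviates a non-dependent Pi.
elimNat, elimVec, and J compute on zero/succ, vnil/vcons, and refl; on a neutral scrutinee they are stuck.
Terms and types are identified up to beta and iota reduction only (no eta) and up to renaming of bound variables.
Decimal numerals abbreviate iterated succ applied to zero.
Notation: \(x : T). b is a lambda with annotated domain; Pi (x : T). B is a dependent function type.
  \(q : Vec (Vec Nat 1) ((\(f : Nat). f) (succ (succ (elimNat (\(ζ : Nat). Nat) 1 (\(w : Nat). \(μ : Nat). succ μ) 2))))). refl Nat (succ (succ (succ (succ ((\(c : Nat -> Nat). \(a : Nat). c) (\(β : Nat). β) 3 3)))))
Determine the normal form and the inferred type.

reduced normal form:
  \(q : Vec (Vec Nat 1) 5). refl Nat 7
type:
  Vec (Vec Nat 1) 5 -> Eq Nat 7 7
observation: reduction starts at a beta-redex, and 11 normal-order steps reach the normal form.


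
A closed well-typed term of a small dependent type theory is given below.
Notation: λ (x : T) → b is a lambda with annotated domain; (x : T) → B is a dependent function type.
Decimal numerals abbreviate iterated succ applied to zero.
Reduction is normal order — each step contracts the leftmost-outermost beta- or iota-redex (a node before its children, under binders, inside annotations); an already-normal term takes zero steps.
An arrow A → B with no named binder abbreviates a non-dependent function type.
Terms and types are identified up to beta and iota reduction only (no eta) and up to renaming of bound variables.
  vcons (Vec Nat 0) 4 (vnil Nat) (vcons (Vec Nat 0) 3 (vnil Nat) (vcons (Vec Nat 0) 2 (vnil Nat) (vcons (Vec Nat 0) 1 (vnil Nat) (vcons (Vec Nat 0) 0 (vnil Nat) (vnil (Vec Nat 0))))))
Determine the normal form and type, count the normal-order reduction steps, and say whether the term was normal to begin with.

normal form:
  vcons (Vec Nat 0) 4 (vnil Nat) (vcons (Vec Nat 0) 3 (vnil Nat) (vcons (Vec Nat 0) 2 (vnil Nat) (vcons (Vec Nat 0) 1 (vnil Nat) (vcons (Vec Nat 0) 0 (vnil Nat) (vnil (Vec Nat 0))))))
inferred type:
  Vec (Vec Nat 0) 5
normal-order step count: 0
started in normal form: yes


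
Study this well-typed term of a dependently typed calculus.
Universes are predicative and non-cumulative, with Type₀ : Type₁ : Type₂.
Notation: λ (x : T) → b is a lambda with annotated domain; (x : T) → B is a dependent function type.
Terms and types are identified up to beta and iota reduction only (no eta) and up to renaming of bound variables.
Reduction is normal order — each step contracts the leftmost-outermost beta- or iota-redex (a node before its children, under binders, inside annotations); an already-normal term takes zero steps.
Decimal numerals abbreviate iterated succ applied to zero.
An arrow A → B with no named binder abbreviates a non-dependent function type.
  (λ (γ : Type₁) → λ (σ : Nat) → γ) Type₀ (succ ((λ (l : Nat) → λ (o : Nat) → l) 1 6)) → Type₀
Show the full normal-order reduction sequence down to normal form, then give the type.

normal-order reduction:
  (λ (γ : Type₁) → λ (σ : Nat) → γ) Type₀ (succ ((λ (l : Nat) → λ (o : Nat) → l) 1 6)) → Type₀
  ~> (λ (γ : Nat) → Type₀) (succ ((λ (σ : Nat) → λ (l : Nat) → σ) 1 6)) → Type₀
  ~> Type₀ → Type₀
type:
  Type₁


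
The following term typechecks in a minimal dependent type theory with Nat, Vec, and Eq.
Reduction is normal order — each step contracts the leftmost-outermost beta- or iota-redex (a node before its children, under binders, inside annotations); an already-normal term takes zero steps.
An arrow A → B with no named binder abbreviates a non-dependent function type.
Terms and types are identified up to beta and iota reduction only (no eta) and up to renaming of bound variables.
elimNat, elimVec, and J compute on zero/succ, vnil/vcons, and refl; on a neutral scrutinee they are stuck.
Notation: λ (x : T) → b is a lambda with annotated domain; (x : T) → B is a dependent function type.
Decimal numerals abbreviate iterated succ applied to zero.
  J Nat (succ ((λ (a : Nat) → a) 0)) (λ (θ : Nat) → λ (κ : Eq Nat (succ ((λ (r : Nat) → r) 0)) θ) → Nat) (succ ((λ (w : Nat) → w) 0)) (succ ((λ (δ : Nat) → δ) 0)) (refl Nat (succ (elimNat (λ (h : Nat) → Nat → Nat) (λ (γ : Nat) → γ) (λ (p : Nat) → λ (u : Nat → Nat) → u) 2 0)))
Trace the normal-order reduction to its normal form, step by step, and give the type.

normal-order reduction sequence:
  J Nat (succ ((λ (a : Nat) → a) 0)) (λ (θ : Nat) → λ (κ : Eq Nat (succ ((λ (r : Nat) → r) 0)) θ) → Nat) (succ ((λ (w : Nat) → w) 0)) (succ ((λ (δ : Nat) → δ) 0)) (refl Nat (succ (elimNat (λ (h : Nat) → Nat → Nat) (λ (γ : Nat) → γ) (λ (p : Nat) → λ (u : Nat → Nat) → u) 2 0)))
  ~> succ ((λ (a : Nat) → a) 0)
  ~> 1
inferred type:
  Nat


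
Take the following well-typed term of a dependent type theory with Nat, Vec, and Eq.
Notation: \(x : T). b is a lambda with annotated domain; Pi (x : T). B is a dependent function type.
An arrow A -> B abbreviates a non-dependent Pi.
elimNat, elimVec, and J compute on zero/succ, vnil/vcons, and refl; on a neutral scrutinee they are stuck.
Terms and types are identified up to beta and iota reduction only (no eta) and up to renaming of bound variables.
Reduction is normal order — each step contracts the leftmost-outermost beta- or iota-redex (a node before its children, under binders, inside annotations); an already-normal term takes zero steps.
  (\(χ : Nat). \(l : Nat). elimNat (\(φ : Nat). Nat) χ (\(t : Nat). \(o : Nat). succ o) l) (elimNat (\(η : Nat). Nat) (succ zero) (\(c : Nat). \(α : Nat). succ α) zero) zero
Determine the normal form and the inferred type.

reduced normal form:
  succ zero
the term's type:
  Nat
observation: normalization takes exactly 4 steps under the normal-order strategy.


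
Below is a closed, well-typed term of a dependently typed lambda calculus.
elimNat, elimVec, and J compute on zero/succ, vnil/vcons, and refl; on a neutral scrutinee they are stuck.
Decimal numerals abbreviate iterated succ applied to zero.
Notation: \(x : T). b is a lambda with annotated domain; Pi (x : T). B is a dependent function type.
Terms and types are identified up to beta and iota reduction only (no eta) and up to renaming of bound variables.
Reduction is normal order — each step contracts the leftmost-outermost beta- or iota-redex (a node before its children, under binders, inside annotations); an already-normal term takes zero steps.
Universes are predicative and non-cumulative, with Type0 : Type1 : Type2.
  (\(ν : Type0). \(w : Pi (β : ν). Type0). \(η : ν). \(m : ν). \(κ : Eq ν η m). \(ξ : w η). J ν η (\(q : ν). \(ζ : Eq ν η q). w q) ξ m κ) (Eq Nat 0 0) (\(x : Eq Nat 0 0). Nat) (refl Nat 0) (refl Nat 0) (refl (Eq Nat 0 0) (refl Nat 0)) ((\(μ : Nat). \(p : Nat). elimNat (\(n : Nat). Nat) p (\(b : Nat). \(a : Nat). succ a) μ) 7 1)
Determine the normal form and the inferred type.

resulting normal form:
  8
type:
  Nat
observation: normalization takes exactly 31 steps under the normal-order strategy.


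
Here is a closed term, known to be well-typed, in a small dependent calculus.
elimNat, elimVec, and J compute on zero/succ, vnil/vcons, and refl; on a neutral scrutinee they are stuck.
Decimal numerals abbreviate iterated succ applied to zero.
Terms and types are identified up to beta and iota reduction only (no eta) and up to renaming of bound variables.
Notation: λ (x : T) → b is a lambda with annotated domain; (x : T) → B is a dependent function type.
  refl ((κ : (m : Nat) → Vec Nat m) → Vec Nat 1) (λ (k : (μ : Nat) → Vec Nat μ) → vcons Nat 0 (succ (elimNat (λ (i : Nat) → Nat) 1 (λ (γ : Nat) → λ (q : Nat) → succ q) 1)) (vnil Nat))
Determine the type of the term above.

inferred type:
  Eq ((κ : (m : Nat) → Vec Nat m) → Vec Nat 1) (λ (k : (μ : Nat) → Vec Nat μ) → vcons Nat 0 3 (vnil Nat)) (λ (i : (γ : Nat) → Vec Nat γ) → vcons Nat 0 3 (vnil Nat))


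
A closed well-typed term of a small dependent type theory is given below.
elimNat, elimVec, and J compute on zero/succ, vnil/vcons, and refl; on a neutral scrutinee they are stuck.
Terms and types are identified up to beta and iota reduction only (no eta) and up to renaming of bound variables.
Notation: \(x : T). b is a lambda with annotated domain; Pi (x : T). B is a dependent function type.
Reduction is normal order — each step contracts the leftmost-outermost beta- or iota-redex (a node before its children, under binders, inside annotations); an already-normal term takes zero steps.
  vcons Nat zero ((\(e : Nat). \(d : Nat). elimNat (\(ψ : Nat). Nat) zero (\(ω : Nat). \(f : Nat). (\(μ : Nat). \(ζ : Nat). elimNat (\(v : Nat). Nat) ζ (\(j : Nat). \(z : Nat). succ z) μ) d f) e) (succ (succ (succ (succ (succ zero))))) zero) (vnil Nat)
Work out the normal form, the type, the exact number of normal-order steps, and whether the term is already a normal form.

resulting normal form:
  vcons Nat zero zero (vnil Nat)
type:
  Vec Nat (succ zero)
steps to reach normal form (normal order): 33
term was already normal: no
first redex: a beta-redex


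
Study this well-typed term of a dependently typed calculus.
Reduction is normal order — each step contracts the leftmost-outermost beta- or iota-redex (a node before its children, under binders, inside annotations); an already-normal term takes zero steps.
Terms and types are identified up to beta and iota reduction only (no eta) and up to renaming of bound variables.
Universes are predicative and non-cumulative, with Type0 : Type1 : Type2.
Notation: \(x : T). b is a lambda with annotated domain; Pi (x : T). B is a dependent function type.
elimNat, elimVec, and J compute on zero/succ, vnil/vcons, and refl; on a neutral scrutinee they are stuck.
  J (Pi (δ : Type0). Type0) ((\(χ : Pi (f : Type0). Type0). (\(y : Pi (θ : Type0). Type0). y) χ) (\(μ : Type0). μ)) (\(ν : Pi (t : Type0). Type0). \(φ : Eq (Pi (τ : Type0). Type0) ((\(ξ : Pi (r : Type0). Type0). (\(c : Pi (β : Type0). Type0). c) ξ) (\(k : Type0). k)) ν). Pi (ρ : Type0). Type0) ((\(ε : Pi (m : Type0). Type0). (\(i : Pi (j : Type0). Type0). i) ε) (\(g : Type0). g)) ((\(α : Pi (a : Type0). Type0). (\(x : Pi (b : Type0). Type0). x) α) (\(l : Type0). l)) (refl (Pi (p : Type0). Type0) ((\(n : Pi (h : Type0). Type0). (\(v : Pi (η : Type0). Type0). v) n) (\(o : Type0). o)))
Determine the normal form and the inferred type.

normal form:
  \(δ : Type0). δ
the term's type:
  Pi (δ : Type0). Type0


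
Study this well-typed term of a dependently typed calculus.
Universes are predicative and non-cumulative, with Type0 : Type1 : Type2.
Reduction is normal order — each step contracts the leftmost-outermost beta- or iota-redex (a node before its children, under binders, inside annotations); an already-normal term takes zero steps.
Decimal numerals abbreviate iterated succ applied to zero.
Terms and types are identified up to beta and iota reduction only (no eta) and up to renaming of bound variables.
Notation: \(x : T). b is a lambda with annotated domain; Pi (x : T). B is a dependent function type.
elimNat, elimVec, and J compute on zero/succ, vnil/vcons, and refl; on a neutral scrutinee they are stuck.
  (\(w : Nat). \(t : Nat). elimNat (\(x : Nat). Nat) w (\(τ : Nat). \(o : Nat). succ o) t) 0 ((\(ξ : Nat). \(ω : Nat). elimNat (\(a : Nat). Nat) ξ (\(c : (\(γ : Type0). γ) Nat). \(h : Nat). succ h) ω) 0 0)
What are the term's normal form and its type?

resulting normal form:
  0
type:
  Nat
observation: reduction starts at a beta-redex, and 6 normal-order steps reach the normal form.


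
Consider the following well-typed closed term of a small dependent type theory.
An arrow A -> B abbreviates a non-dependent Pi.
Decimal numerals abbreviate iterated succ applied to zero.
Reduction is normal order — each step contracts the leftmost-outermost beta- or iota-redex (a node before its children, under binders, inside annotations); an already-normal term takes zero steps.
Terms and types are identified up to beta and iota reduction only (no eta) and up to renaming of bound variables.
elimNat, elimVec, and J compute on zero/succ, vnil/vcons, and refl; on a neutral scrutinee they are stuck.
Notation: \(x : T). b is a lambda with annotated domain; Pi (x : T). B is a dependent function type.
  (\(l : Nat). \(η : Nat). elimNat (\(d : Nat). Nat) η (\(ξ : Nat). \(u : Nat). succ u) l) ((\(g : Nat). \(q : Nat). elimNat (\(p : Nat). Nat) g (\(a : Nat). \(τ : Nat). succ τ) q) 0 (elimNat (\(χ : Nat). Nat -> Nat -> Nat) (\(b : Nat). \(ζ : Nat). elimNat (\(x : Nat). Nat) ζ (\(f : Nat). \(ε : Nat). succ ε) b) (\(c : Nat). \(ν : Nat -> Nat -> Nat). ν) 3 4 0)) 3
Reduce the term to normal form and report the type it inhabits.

normal form:
  7
inferred type:
  Nat


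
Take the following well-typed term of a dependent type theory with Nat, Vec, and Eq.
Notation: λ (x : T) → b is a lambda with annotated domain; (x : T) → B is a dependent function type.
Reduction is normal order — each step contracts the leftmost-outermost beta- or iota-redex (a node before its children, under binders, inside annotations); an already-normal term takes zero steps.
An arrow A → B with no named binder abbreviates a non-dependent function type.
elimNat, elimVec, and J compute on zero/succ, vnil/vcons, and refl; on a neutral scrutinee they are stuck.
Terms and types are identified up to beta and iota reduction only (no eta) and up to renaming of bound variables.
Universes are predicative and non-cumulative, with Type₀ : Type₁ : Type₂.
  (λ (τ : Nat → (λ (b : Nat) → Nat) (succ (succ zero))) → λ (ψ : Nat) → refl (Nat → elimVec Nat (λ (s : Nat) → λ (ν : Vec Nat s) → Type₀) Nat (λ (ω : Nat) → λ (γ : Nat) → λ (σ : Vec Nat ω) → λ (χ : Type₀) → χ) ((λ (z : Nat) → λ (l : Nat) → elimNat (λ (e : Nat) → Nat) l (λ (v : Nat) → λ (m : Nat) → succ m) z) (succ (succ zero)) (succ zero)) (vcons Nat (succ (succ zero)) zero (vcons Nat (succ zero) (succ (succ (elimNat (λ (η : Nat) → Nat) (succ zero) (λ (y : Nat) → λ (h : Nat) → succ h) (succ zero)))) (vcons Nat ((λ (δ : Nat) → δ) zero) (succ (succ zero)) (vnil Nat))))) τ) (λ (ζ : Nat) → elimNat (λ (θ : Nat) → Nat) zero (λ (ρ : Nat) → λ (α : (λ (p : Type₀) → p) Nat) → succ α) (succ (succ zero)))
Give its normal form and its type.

resulting normal form:
  λ (τ : Nat) → refl (Nat → Nat) (λ (b : Nat) → succ (succ zero))
the term's type:
  Nat → Eq (Nat → Nat) (λ (τ : Nat) → succ (succ zero)) (λ (b : Nat) → succ (succ zero))


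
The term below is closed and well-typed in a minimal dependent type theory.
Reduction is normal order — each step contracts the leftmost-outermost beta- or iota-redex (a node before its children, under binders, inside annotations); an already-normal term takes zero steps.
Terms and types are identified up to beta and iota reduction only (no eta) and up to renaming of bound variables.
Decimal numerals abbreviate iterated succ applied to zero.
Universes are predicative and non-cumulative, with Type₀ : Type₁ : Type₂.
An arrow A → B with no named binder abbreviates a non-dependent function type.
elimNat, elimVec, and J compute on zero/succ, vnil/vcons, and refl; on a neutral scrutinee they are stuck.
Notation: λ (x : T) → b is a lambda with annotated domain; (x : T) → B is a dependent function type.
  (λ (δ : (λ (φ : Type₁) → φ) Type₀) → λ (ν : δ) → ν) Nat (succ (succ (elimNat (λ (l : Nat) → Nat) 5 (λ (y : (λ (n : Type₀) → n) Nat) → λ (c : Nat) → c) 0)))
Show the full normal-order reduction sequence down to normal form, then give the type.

normal-order reduction sequence:
  (λ (δ : (λ (φ : Type₁) → φ) Type₀) → λ (ν : δ) → ν) Nat (succ (succ (elimNat (λ (l : Nat) → Nat) 5 (λ (y : (λ (n : Type₀) → n) Nat) → λ (c : Nat) → c) 0)))
  ~> (λ (δ : Nat) → δ) (succ (succ (elimNat (λ (φ : Nat) → Nat) 5 (λ (ν : (λ (l : Type₀) → l) Nat) → λ (y : Nat) → y) 0)))
  ~> succ (succ (elimNat (λ (δ : Nat) → Nat) 5 (λ (φ : (λ (ν : Type₀) → ν) Nat) → λ (l : Nat) → l) 0))
  ~> 7
the term's type:
  Nat


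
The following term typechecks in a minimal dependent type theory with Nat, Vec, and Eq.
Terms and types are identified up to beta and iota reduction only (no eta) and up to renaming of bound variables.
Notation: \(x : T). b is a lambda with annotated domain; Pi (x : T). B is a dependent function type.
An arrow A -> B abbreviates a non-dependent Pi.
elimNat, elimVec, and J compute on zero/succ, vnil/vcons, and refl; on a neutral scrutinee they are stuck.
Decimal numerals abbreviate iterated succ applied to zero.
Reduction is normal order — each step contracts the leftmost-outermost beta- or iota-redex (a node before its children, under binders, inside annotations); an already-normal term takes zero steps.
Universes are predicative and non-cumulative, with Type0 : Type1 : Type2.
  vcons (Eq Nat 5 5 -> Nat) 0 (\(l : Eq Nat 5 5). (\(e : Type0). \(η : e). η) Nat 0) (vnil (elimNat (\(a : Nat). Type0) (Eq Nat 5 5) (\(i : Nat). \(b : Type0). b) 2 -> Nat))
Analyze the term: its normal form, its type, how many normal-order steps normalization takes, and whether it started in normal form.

normal form:
  vcons (Eq Nat 5 5 -> Nat) 0 (\(l : Eq Nat 5 5). 0) (vnil (Eq Nat 5 5 -> Nat))
the term's type:
  Vec (Eq Nat 5 5 -> Nat) 1
normal-order step count: 9
already normal: no
first redex: a beta-redex


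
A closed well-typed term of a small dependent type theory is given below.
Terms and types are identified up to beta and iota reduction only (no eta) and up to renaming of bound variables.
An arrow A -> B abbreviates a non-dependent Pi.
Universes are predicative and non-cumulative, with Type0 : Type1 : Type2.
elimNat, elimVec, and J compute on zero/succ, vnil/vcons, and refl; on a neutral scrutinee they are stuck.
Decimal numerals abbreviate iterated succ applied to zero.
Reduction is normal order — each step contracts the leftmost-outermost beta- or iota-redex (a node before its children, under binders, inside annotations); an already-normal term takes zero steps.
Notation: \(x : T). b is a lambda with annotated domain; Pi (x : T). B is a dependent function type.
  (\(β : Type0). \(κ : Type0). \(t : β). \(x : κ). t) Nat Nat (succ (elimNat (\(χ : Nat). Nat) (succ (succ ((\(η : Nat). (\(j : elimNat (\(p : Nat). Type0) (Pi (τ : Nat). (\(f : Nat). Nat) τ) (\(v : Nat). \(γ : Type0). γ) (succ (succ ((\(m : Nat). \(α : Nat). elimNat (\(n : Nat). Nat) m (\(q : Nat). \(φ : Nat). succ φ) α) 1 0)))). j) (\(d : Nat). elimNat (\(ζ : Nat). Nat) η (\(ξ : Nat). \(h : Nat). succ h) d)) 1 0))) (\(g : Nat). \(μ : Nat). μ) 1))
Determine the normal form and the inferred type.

resulting normal form:
  \(β : Nat). 4
inferred type:
  Nat -> Nat
observation: normalization takes exactly 11 steps under the normal-order strategy.


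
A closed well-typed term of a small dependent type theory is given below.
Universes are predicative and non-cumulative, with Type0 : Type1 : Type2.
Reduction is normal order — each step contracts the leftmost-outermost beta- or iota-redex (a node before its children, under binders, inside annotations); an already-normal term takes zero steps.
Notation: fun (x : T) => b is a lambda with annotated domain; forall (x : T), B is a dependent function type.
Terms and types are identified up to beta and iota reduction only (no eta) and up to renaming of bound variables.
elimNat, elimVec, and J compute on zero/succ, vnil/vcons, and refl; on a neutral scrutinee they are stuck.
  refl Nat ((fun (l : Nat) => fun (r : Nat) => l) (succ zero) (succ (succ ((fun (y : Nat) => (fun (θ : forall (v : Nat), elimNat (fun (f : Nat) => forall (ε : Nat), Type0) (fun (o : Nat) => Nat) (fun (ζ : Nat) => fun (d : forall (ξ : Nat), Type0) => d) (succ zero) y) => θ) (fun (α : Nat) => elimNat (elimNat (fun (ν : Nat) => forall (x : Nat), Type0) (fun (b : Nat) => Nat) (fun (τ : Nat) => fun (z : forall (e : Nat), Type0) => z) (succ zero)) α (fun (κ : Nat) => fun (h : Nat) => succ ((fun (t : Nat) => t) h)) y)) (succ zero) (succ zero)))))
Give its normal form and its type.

reduced normal form:
  refl Nat (succ zero)
inferred type:
  Eq Nat (succ zero) (succ zero)
observation: the first redex contracted is a beta-redex; the normal form is reached in 2 normal-order steps.


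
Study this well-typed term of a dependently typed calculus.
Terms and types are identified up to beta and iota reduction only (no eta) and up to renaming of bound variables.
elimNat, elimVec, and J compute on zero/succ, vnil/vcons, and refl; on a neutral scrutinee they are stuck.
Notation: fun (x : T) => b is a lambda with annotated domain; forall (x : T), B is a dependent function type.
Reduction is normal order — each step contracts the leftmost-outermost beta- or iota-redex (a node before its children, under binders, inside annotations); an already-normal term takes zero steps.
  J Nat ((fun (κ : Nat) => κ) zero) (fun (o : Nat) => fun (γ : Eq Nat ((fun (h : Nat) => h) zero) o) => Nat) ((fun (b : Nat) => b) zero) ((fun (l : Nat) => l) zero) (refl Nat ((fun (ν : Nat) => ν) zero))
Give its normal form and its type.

reduced normal form:
  zero
inferred type:
  Nat


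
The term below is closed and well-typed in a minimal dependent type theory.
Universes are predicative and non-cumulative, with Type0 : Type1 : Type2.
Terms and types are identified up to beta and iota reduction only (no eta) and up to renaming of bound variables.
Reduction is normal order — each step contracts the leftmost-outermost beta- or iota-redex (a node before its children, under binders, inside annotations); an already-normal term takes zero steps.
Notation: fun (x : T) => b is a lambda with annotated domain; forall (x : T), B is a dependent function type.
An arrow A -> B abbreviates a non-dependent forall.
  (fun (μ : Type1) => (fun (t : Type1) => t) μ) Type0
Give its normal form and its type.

normal form:
  Type0
type:
  Type1
observation: 2 normal-order steps separate the term from its normal form.


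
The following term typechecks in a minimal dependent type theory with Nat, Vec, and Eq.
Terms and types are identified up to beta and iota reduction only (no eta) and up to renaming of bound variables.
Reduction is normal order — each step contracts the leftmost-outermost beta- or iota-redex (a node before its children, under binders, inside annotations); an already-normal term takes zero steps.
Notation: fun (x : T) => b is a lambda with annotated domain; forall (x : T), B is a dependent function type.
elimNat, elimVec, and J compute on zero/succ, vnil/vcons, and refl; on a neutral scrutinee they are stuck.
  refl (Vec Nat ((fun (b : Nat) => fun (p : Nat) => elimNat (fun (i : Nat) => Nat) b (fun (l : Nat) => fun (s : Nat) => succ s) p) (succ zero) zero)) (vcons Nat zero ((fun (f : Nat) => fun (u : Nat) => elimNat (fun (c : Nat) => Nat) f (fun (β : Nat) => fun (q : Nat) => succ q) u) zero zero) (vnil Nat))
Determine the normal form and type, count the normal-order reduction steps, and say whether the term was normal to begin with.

normal form:
  refl (Vec Nat (succ zero)) (vcons Nat zero zero (vnil Nat))
inferred type:
  Eq (Vec Nat (succ zero)) (vcons Nat zero zero (vnil Nat)) (vcons Nat zero zero (vnil Nat))
reduction steps (normal order): 6
already normal: no
first contracted redex: a beta-redex


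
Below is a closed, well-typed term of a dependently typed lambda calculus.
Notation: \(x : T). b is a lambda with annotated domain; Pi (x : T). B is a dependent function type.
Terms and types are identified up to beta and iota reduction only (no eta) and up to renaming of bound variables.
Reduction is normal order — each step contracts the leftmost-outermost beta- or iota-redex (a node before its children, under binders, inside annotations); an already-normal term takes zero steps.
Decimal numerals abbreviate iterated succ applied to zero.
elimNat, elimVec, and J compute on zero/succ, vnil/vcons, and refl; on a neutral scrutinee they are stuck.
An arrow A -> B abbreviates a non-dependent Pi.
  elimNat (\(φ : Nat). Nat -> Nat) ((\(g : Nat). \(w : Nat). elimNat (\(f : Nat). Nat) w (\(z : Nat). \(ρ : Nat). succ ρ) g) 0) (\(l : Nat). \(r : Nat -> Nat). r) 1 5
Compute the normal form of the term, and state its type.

reduced normal form:
  5
the term's type:
  Nat
observation: the first redex contracted is an elimNat iota-redex; the normal form is reached in 7 normal-order steps.


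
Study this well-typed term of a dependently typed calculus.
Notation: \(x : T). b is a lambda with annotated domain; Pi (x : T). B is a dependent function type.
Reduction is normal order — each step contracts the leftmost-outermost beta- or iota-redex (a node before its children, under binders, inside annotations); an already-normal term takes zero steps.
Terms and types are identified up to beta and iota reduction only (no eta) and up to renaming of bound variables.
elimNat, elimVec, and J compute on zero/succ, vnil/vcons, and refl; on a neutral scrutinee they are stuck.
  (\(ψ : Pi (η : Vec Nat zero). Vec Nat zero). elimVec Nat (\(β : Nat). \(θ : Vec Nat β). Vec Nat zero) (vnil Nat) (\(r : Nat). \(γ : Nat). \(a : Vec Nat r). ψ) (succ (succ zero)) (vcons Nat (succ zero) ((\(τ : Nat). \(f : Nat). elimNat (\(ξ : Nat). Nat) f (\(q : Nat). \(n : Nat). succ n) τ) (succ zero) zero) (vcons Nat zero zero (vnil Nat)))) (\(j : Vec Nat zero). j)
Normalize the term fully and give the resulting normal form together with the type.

resulting normal form:
  vnil Nat
type:
  Vec Nat zero


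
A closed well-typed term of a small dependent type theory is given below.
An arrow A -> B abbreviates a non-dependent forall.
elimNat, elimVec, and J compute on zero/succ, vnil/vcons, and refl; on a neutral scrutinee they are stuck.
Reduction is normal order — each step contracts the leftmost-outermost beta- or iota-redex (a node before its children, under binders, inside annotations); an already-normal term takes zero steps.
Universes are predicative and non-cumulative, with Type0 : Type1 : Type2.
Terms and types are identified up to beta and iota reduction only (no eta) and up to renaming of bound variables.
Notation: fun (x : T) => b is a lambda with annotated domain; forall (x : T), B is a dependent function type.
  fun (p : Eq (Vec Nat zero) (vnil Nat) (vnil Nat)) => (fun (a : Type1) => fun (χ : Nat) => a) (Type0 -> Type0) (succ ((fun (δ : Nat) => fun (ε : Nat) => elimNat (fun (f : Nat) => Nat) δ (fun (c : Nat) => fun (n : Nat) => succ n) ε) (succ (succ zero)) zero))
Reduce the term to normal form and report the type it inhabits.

resulting normal form:
  fun (p : Eq (Vec Nat zero) (vnil Nat) (vnil Nat)) => Type0 -> Type0
type:
  Eq (Vec Nat zero) (vnil Nat) (vnil Nat) -> Type1


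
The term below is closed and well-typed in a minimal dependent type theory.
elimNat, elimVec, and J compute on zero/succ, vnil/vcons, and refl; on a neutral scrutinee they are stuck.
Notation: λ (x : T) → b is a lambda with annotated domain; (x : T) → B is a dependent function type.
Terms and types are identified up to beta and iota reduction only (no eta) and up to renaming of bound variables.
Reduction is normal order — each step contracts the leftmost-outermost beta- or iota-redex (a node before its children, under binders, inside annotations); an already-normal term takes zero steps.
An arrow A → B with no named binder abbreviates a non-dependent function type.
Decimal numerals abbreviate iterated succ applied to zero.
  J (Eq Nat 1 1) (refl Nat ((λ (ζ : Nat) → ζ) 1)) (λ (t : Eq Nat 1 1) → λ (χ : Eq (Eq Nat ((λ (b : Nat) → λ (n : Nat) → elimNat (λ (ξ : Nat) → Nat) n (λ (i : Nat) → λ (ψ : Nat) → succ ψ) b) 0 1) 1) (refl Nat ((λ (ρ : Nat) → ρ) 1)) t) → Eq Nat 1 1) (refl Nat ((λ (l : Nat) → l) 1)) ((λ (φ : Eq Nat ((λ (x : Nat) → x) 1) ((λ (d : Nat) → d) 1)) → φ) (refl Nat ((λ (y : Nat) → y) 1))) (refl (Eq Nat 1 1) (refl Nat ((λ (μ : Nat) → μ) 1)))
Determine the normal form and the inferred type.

normal form:
  refl Nat 1
type:
  Eq Nat 1 1


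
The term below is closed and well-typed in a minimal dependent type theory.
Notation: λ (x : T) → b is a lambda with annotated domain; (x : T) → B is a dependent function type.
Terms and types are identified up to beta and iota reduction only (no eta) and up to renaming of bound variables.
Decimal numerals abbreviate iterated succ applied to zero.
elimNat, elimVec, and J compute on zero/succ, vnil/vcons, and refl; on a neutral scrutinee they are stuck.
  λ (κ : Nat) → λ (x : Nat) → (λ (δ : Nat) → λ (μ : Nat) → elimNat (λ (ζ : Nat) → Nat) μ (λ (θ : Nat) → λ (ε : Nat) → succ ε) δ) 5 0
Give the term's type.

inferred type:
  (κ : Nat) → (x : Nat) → Nat


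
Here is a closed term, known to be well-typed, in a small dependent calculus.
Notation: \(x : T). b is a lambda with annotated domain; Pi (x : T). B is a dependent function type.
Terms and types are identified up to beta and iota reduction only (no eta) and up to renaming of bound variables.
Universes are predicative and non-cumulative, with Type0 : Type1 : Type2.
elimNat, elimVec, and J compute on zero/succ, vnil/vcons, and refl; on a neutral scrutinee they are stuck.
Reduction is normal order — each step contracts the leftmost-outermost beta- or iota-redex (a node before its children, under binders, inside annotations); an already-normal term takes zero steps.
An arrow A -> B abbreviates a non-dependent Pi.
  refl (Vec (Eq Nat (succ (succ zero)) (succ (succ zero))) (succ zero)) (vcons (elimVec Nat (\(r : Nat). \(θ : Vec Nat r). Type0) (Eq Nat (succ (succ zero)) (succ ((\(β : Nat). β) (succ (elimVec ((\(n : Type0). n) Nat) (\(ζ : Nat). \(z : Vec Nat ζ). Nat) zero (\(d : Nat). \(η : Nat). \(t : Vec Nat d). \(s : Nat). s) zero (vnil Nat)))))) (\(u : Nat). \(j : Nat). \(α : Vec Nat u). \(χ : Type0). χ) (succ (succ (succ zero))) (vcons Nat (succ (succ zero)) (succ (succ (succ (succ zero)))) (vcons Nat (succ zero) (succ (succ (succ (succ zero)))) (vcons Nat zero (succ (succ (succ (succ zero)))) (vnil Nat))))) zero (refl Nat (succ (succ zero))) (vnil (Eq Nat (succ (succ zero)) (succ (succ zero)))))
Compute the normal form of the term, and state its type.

resulting normal form:
  refl (Vec (Eq Nat (succ (succ zero)) (succ (succ zero))) (succ zero)) (vcons (Eq Nat (succ (succ zero)) (succ (succ zero))) zero (refl Nat (succ (succ zero))) (vnil (Eq Nat (succ (succ zero)) (succ (succ zero)))))
type:
  Eq (Vec (Eq Nat (succ (succ zero)) (succ (succ zero))) (succ zero)) (vcons (Eq Nat (succ (succ zero)) (succ (succ zero))) zero (refl Nat (succ (succ zero))) (vnil (Eq Nat (succ (succ zero)) (succ (succ zero))))) (vcons (Eq Nat (succ (succ zero)) (succ (succ zero))) zero (refl Nat (succ (succ zero))) (vnil (Eq Nat (succ (succ zero)) (succ (succ zero)))))
observation: the first redex contracted is an elimVec iota-redex; the normal form is reached in 18 normal-order steps.
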